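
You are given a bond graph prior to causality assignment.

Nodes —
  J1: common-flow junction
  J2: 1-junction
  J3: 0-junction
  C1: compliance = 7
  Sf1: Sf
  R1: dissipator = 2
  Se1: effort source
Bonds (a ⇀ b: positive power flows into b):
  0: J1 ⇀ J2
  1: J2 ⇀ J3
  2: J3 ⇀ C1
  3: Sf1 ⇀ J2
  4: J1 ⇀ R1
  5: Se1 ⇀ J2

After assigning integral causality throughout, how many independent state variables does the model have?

1  (C1 all integral)

b3 →Sf1  (Sf1: flow source, stroke at near end)
b5 →J2  (source Se1 imposes e)
b0 →J2  (1-jn J2 has f-setter on 3)
b1 →J2  (J2 flow already set via bond 3)
b2 →J3  (J3: last free bond brings effort in)
b4 →J1  (J1 flow already set via bond 0)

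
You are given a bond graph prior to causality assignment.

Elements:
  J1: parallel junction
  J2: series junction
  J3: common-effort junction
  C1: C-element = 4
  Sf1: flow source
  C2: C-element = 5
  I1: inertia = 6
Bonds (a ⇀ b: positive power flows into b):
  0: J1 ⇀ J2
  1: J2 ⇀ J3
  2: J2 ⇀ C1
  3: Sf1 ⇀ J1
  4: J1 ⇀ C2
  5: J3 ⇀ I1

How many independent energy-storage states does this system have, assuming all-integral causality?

3  (C1, C2, I1 all integral)

β3 stroke→Sf1  (Sf1: flow source, stroke at near end)
β2 stroke→J2  (C1 integral (e out))
β4 stroke→J1  (prefer integral on C2)
β0 stroke→J2  (J1 effort already set via bond 4)
β1 stroke→J3  (J2 needs exactly one f-in)
β5 stroke→I1  (J3 effort already set via bond 1)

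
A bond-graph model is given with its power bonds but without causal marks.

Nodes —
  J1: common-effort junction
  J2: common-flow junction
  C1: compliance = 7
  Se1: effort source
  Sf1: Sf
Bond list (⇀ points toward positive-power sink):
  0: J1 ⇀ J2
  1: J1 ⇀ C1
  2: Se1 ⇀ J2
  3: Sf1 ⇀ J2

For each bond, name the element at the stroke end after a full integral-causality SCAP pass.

#2 →J2  (Se1: effort source, stroke at far end)
#3 →Sf1  (source Sf1 imposes f)
#0 →J2  (J2 flow already set via bond 3)
#1 →J1  (J1 needs exactly one e-in)

β0 |J2
β1 |J1
β2 |J2
β3 |Sf1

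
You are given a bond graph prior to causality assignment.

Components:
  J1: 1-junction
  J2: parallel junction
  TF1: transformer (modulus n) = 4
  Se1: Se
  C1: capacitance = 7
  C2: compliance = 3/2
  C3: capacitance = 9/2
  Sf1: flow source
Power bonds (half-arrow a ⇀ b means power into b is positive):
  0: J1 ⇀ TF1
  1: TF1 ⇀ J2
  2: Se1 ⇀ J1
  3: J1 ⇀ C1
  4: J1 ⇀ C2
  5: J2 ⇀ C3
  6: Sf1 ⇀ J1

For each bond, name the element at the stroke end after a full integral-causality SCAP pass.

bond 0 stroke→J1
bond 1 stroke→TF1
bond 2 stroke→J1
bond 3 stroke→J1
bond 4 stroke→J1
bond 5 stroke→J2
bond 6 stroke→Sf1

bond 2 →J1  (Se1 fixes effort; stroke away)
bond 6 →Sf1  (Sf1 fixes flow; stroke at Sf1)
bond 0 →J1  (J1: bond 6 brought flow, rest push out)
bond 3 →J1  (1-jn J1 has f-setter on 6)
bond 4 →J1  (common-f at J1 fixed by 6)
bond 1 →TF1  (through TF1, causality passes straight; one stroke at TF1)
bond 5 →J2  (only one effort-in slot at J2)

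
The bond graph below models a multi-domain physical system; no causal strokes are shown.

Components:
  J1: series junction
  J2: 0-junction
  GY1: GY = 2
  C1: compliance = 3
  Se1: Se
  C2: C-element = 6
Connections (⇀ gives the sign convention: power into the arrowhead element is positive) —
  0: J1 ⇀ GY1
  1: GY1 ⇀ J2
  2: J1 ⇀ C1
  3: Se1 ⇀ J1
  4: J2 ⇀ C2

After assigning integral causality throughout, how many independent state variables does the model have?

2  (C1, C2 all integral)

#3 stroke at J1  (Se1: effort source, stroke at far end)
#2 stroke at J1  (C1 integral (e out))
#0 stroke at GY1  (J1: last free bond brings flow in)
#1 stroke at GY1  (GY GY1: same side as bond 0)
#4 stroke at J2  (only one effort-in slot at J2)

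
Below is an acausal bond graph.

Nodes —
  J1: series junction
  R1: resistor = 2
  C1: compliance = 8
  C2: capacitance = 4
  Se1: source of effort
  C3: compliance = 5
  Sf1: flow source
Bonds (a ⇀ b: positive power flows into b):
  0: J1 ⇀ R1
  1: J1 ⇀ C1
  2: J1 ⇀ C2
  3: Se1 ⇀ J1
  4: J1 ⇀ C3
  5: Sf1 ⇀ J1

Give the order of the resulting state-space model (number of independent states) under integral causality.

3  (C1, C2, C3 all integral)

bond 3 →J1  (Se1 (Se) sets effort on bond)
bond 5 →Sf1  (source Sf1 imposes f)
bond 0 →J1  (1-jn J1 has f-setter on 5)
bond 1 →J1  (1-jn J1 has f-setter on 5)
bond 2 →J1  (J1 flow already set via bond 5)
bond 4 →J1  (J1: bond 5 brought flow, rest push out)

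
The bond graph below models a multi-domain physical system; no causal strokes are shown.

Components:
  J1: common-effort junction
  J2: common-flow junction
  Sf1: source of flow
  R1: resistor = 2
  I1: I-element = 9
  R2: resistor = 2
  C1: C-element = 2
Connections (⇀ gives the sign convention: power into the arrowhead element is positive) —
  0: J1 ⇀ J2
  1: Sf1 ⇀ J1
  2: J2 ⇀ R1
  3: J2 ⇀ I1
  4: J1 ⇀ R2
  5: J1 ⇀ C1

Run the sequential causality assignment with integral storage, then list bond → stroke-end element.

b1 stroke→Sf1  (source Sf1 imposes f)
b3 stroke→I1  (prefer integral on I1)
b0 stroke→J2  (common-f at J2 fixed by 3)
b2 stroke→J2  (1-jn J2 has f-setter on 3)
b5 stroke→J1  (C1: C, integral causality)
b4 stroke→R2  (0-jn J1 has e-setter on 5)

bond 0 |J2
bond 1 |Sf1
bond 2 |J2
bond 3 |I1
bond 4 |R2
bond 5 |J1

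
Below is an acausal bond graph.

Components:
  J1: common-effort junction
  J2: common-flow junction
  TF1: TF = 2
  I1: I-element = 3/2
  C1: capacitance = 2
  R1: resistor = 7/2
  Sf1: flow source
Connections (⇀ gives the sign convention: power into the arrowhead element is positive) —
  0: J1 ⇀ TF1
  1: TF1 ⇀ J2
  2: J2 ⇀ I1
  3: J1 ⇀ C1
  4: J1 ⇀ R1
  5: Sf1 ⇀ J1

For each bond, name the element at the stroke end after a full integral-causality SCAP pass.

b5 stroke→Sf1  (Sf1: flow source, stroke at near end)
b2 stroke→I1  (I1 outputs flow p/I1)
b1 stroke→J2  (J2 flow already set via bond 2)
b0 stroke→TF1  (TF TF1: opposite of bond 1)
b3 stroke→J1  (prefer integral on C1)
b4 stroke→R1  (common-e at J1 fixed by 3)

bond 0 stroke→TF1
bond 1 stroke→J2
bond 2 stroke→I1
bond 3 stroke→J1
bond 4 stroke→R1
bond 5 stroke→Sf1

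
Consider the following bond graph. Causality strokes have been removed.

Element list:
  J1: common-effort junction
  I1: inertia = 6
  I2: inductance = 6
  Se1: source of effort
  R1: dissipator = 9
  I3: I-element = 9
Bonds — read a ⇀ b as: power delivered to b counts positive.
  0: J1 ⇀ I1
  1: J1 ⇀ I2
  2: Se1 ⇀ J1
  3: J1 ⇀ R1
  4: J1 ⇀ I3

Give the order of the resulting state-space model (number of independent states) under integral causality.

3  (I1, I2, I3 all integral)

b2 |J1  (Se1: effort source, stroke at far end)
b0 |I1  (J1 effort already set via bond 2)
b1 |I2  (J1: bond 2 brought effort, rest push out)
b3 |R1  (0-jn J1 has e-setter on 2)
b4 |I3  (J1 effort already set via bond 2)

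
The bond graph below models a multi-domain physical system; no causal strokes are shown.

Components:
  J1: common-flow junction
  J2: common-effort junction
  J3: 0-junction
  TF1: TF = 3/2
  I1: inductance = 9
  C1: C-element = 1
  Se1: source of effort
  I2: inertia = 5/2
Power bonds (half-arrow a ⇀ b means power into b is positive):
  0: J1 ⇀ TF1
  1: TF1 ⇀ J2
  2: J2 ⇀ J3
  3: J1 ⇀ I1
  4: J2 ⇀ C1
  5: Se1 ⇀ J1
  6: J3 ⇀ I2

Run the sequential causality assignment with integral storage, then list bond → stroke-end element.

b0 stroke→J1
b1 stroke→TF1
b2 stroke→J3
b3 stroke→I1
b4 stroke→J2
b5 stroke→J1
b6 stroke→I2

β5 stroke at J1  (Se1: effort source, stroke at far end)
β3 stroke at I1  (I1 outputs flow p/I1)
β0 stroke at J1  (common-f at J1 fixed by 3)
β1 stroke at TF1  (through TF1, causality passes straight; one stroke at TF1)
β4 stroke at J2  (C1 outputs effort q/C1)
β2 stroke at J3  (0-jn J2 has e-setter on 4)
β6 stroke at I2  (J3 effort already set via bond 2)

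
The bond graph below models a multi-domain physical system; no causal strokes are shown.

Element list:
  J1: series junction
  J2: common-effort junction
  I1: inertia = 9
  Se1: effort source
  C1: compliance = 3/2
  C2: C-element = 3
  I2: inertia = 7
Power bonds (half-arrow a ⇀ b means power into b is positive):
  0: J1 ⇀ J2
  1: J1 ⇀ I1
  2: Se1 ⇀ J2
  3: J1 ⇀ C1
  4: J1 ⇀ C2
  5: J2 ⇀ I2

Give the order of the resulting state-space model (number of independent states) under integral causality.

4  (C1, C2, I1, I2 all integral)

β2 stroke→J2  (Se1 fixes effort; stroke away)
β0 stroke→J1  (common-e at J2 fixed by 2)
β5 stroke→I2  (J2: bond 2 brought effort, rest push out)
β1 stroke→I1  (prefer integral on I1)
β3 stroke→J1  (J1: bond 1 brought flow, rest push out)
β4 stroke→J1  (1-jn J1 has f-setter on 1)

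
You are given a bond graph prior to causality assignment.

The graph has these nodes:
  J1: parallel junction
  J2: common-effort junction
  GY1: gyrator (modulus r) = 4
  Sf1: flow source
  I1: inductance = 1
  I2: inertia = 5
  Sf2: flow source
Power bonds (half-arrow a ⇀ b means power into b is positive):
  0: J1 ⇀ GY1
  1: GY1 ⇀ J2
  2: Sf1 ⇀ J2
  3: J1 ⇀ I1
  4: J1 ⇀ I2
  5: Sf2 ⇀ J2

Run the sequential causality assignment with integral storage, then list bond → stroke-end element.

#2 stroke at Sf1  (Sf1 fixes flow; stroke at Sf1)
#5 stroke at Sf2  (source Sf2 imposes f)
#1 stroke at J2  (only one effort-in slot at J2)
#0 stroke at J1  (through GY1, causality inverts; strokes same side of GY1)
#3 stroke at I1  (J1 effort already set via bond 0)
#4 stroke at I2  (0-jn J1 has e-setter on 0)

β0 →J1
β1 →J2
β2 →Sf1
β3 →I1
β4 →I2
β5 →Sf2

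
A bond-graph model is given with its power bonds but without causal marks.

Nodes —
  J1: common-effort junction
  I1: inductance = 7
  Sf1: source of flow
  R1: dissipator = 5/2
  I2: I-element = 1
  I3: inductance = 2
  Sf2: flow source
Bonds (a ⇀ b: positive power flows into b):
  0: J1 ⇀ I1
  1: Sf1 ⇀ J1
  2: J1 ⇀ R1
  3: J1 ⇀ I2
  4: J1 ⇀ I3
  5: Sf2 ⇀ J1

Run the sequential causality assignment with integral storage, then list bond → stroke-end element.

#1 →Sf1  (Sf1: flow source, stroke at near end)
#5 →Sf2  (Sf2 fixes flow; stroke at Sf2)
#0 →I1  (prefer integral on I1)
#3 →I2  (prefer integral on I2)
#4 →I3  (I3 integral (f out))
#2 →J1  (closing 0-jn rule on J1)

#0 |I1
#1 |Sf1
#2 |J1
#3 |I2
#4 |I3
#5 |Sf2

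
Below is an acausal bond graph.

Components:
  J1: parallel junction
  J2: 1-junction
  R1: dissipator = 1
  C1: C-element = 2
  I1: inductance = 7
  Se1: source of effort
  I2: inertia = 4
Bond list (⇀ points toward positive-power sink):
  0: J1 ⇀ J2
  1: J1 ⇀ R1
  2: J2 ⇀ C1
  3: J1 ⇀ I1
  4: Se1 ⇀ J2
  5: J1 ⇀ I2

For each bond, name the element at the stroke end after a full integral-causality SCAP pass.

β0 stroke at J1
β1 stroke at R1
β2 stroke at J2
β3 stroke at I1
β4 stroke at J2
β5 stroke at I2

β4 stroke at J2  (Se1: effort source, stroke at far end)
β2 stroke at J2  (prefer integral on C1)
β0 stroke at J1  (J2: last free bond brings flow in)
β1 stroke at R1  (0-jn J1 has e-setter on 0)
β3 stroke at I1  (J1 effort already set via bond 0)
β5 stroke at I2  (0-jn J1 has e-setter on 0)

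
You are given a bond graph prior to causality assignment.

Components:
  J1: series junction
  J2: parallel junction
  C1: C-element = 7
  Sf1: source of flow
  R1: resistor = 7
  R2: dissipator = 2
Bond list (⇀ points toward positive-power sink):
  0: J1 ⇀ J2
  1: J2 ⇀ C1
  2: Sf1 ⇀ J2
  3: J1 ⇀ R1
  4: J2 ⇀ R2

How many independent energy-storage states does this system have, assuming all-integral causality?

1  (C1 all integral)

bond 2 →Sf1  (source Sf1 imposes f)
bond 1 →J2  (C1 outputs effort q/C1)
bond 0 →J1  (J2 effort already set via bond 1)
bond 4 →R2  (J2: bond 1 brought effort, rest push out)
bond 3 →R1  (only one flow-in slot at J1)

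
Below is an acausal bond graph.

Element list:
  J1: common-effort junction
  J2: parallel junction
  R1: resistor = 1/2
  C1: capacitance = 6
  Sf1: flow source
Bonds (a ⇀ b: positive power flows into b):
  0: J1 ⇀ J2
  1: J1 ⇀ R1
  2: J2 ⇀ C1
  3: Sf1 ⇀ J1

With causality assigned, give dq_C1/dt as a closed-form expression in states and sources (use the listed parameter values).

β3 →Sf1  (Sf1 fixes flow; stroke at Sf1)
β2 →J2  (C1 outputs effort q/C1)
β0 →J1  (J2 effort already set via bond 2)
β1 →R1  (common-e at J1 fixed by 0)

dq_C1/dt = F_Sf1 - q_C1/3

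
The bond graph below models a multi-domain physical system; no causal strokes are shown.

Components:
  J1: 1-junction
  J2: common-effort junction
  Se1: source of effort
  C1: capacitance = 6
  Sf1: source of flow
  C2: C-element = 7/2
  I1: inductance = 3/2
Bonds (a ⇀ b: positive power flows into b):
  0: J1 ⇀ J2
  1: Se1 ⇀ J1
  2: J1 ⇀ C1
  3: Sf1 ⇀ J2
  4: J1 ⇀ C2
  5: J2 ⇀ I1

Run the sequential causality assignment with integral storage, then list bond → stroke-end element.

bond 0 →J2
bond 1 →J1
bond 2 →J1
bond 3 →Sf1
bond 4 →J1
bond 5 →I1

#1 stroke→J1  (Se1: effort source, stroke at far end)
#3 stroke→Sf1  (Sf1 (Sf) sets flow on bond)
#2 stroke→J1  (C1 integral (e out))
#4 stroke→J1  (prefer integral on C2)
#0 stroke→J2  (only one flow-in slot at J1)
#5 stroke→I1  (0-jn J2 has e-setter on 0)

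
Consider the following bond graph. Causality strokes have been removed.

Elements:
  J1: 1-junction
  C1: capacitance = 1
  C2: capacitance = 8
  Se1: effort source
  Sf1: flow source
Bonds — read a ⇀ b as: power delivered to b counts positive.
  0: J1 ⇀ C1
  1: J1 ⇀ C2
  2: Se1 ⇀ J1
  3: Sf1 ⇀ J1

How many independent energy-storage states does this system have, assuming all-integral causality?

#2 →J1  (Se1 fixes effort; stroke away)
#3 →Sf1  (source Sf1 imposes f)
#0 →J1  (common-f at J1 fixed by 3)
#1 →J1  (J1: bond 3 brought flow, rest push out)

2  (C1, C2 all integral)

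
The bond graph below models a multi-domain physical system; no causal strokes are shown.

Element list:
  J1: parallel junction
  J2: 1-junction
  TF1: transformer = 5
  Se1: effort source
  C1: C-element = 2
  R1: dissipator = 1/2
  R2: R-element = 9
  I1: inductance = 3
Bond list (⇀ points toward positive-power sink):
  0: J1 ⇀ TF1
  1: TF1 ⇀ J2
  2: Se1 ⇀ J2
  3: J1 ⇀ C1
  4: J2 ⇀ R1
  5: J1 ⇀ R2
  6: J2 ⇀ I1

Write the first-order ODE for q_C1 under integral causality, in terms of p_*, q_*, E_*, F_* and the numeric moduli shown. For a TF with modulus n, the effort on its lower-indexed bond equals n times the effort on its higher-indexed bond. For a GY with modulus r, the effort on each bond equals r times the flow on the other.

bond 2 stroke→J2  (source Se1 imposes e)
bond 3 stroke→J1  (C1 integral (e out))
bond 0 stroke→TF1  (J1: bond 3 brought effort, rest push out)
bond 5 stroke→R2  (J1: bond 3 brought effort, rest push out)
bond 1 stroke→J2  (TF1 one-in-one-out from 0)
bond 6 stroke→I1  (prefer integral on I1)
bond 4 stroke→J2  (J2: bond 6 brought flow, rest push out)

dq_C1/dt = -p_I1/15 - q_C1/18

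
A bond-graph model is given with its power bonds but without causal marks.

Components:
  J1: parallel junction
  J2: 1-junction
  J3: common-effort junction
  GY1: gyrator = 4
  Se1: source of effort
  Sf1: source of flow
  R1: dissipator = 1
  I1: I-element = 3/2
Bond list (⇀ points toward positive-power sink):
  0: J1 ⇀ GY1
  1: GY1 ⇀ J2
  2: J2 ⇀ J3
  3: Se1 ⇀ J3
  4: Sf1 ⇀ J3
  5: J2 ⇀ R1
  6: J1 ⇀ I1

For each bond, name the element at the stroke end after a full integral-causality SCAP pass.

b3 stroke at J3  (source Se1 imposes e)
b4 stroke at Sf1  (Sf1: flow source, stroke at near end)
b2 stroke at J2  (0-jn J3 has e-setter on 3)
b6 stroke at I1  (I1: I, integral causality)
b0 stroke at J1  (closing 0-jn rule on J1)
b1 stroke at J2  (GY1: gyrator matches bond 0)
b5 stroke at R1  (J2 needs exactly one f-in)

b0 stroke at J1
b1 stroke at J2
b2 stroke at J2
b3 stroke at J3
b4 stroke at Sf1
b5 stroke at R1
b6 stroke at I1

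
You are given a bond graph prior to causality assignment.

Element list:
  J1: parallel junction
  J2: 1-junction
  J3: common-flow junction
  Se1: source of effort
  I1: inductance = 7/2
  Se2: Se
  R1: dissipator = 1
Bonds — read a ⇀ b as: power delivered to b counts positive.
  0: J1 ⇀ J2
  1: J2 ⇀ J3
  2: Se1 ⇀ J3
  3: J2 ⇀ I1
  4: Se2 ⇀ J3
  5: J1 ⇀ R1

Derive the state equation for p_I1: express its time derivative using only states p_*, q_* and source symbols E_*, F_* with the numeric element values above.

bond 2 stroke at J3  (source Se1 imposes e)
bond 4 stroke at J3  (source Se2 imposes e)
bond 1 stroke at J2  (J3: last free bond brings flow in)
bond 3 stroke at I1  (I1: I, integral causality)
bond 0 stroke at J2  (common-f at J2 fixed by 3)
bond 5 stroke at J1  (only one effort-in slot at J1)

dp_I1/dt = E_Se1 + E_Se2 - 2*p_I1/7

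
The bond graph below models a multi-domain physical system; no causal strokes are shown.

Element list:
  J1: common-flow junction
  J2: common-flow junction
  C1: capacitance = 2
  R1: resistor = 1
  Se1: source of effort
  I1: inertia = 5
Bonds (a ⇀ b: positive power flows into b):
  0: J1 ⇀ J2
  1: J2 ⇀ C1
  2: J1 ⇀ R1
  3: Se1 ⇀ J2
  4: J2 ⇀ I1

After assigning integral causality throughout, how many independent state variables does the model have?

2  (C1, I1 all integral)

β3 stroke→J2  (source Se1 imposes e)
β1 stroke→J2  (prefer integral on C1)
β4 stroke→I1  (prefer integral on I1)
β0 stroke→J2  (J2: bond 4 brought flow, rest push out)
β2 stroke→J1  (common-f at J1 fixed by 0)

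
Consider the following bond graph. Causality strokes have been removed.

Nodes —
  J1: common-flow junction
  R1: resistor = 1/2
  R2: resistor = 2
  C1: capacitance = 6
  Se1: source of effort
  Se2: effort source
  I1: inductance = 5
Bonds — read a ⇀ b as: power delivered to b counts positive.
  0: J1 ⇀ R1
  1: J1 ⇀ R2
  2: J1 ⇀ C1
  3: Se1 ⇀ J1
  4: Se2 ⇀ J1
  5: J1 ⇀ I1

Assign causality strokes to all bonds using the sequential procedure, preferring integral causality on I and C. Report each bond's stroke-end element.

#0 stroke at J1
#1 stroke at J1
#2 stroke at J1
#3 stroke at J1
#4 stroke at J1
#5 stroke at I1

#3 →J1  (Se1 (Se) sets effort on bond)
#4 →J1  (Se2: effort source, stroke at far end)
#2 →J1  (prefer integral on C1)
#5 →I1  (I1: I, integral causality)
#0 →J1  (J1 flow already set via bond 5)
#1 →J1  (J1: bond 5 brought flow, rest push out)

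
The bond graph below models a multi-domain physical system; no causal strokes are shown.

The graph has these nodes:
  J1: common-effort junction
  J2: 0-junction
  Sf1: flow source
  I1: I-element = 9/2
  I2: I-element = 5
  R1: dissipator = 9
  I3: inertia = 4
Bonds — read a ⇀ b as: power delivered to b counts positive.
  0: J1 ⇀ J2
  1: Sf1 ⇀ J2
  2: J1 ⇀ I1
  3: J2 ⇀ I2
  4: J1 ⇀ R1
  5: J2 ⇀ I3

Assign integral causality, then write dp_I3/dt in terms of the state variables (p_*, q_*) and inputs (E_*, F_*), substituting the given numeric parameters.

dp_I3/dt = 9*F_Sf1 - 2*p_I1 - 9*p_I2/5 - 9*p_I3/4

bond 1 →Sf1  (Sf1: flow source, stroke at near end)
bond 2 →I1  (I1: I, integral causality)
bond 3 →I2  (I2 outputs flow p/I2)
bond 5 →I3  (I3 outputs flow p/I3)
bond 0 →J2  (only one effort-in slot at J2)
bond 4 →J1  (closing 0-jn rule on J1)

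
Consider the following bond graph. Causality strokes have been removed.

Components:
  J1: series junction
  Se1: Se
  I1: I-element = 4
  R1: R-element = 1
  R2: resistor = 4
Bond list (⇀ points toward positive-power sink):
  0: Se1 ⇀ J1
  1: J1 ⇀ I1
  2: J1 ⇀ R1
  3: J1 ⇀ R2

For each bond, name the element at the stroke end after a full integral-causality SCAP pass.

#0 →J1  (Se1 (Se) sets effort on bond)
#1 →I1  (I1 outputs flow p/I1)
#2 →J1  (J1 flow already set via bond 1)
#3 →J1  (1-jn J1 has f-setter on 1)

b0 →J1
b1 →I1
b2 →J1
b3 →J1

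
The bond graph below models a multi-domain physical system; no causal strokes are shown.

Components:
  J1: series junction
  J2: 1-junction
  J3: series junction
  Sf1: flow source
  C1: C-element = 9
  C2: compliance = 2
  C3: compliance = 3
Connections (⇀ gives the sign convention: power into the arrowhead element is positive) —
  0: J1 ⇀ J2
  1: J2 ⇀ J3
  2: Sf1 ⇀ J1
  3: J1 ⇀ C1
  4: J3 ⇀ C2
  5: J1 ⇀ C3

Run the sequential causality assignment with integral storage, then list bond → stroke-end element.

β0 |J1
β1 |J2
β2 |Sf1
β3 |J1
β4 |J3
β5 |J1

#2 |Sf1  (Sf1 fixes flow; stroke at Sf1)
#0 |J1  (J1 flow already set via bond 2)
#3 |J1  (1-jn J1 has f-setter on 2)
#5 |J1  (common-f at J1 fixed by 2)
#1 |J2  (J2: bond 0 brought flow, rest push out)
#4 |J3  (1-jn J3 has f-setter on 1)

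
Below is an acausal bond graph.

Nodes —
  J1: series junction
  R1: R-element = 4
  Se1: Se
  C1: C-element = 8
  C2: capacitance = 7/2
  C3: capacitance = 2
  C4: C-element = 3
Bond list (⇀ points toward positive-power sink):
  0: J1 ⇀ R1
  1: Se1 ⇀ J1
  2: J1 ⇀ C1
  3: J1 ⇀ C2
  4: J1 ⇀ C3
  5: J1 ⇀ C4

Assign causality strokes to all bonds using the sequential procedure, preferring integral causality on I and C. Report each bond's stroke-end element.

β0 →R1
β1 →J1
β2 →J1
β3 →J1
β4 →J1
β5 →J1

β1 |J1  (Se1 (Se) sets effort on bond)
β2 |J1  (C1 outputs effort q/C1)
β3 |J1  (C2: C, integral causality)
β4 |J1  (C3: C, integral causality)
β5 |J1  (C4 integral (e out))
β0 |R1  (J1: last free bond brings flow in)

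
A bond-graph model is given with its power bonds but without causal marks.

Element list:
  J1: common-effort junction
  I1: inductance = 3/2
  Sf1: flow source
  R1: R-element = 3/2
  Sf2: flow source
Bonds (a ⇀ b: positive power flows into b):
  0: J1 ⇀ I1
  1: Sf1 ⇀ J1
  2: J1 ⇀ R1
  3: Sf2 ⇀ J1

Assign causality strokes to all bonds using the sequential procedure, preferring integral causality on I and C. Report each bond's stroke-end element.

β0 |I1
β1 |Sf1
β2 |J1
β3 |Sf2

bond 1 stroke→Sf1  (Sf1 fixes flow; stroke at Sf1)
bond 3 stroke→Sf2  (Sf2: flow source, stroke at near end)
bond 0 stroke→I1  (prefer integral on I1)
bond 2 stroke→J1  (only one effort-in slot at J1)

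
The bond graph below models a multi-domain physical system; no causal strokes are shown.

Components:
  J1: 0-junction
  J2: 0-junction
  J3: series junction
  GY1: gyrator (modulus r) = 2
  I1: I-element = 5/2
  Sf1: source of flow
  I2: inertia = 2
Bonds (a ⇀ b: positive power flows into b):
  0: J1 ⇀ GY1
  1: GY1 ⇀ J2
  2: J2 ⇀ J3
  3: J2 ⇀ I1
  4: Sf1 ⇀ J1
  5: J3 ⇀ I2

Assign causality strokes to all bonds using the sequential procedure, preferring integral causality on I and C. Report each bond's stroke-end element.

#4 |Sf1  (Sf1 fixes flow; stroke at Sf1)
#0 |J1  (J1 needs exactly one e-in)
#1 |J2  (GY1 both-in/both-out from 0)
#2 |J3  (J2: bond 1 brought effort, rest push out)
#3 |I1  (common-e at J2 fixed by 1)
#5 |I2  (closing 1-jn rule on J3)

bond 0 →J1
bond 1 →J2
bond 2 →J3
bond 3 →I1
bond 4 →Sf1
bond 5 →I2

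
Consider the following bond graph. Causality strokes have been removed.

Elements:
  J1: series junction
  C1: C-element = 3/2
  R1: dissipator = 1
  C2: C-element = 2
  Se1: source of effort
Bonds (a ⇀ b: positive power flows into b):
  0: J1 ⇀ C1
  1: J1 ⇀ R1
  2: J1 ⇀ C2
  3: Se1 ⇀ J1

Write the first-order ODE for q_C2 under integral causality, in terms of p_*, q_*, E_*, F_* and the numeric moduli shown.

dq_C2/dt = E_Se1 - 2*q_C1/3 - q_C2/2

β3 stroke→J1  (Se1 fixes effort; stroke away)
β0 stroke→J1  (C1: C, integral causality)
β2 stroke→J1  (C2 integral (e out))
β1 stroke→R1  (closing 1-jn rule on J1)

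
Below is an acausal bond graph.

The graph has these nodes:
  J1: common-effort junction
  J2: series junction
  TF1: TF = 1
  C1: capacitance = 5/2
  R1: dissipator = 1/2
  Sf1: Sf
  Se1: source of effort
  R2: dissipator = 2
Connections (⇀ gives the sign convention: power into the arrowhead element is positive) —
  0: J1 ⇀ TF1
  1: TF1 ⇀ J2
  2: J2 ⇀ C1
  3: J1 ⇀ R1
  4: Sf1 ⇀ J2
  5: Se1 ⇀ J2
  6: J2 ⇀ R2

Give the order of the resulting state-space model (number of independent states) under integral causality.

1  (C1 all integral)

bond 4 |Sf1  (source Sf1 imposes f)
bond 5 |J2  (Se1: effort source, stroke at far end)
bond 1 |J2  (J2: bond 4 brought flow, rest push out)
bond 2 |J2  (1-jn J2 has f-setter on 4)
bond 6 |J2  (1-jn J2 has f-setter on 4)
bond 0 |TF1  (TF1: transformer flips bond 1)
bond 3 |J1  (only one effort-in slot at J1)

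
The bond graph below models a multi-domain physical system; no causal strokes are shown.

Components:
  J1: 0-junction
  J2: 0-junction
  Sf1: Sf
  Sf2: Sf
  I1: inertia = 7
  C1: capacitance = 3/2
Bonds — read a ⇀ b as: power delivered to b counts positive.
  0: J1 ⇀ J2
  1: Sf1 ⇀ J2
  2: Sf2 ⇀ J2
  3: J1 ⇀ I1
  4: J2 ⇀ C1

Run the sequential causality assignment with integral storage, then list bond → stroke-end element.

#0 stroke at J1
#1 stroke at Sf1
#2 stroke at Sf2
#3 stroke at I1
#4 stroke at J2

b1 stroke→Sf1  (Sf1 (Sf) sets flow on bond)
b2 stroke→Sf2  (Sf2: flow source, stroke at near end)
b3 stroke→I1  (I1 integral (f out))
b0 stroke→J1  (J1 needs exactly one e-in)
b4 stroke→J2  (J2 needs exactly one e-in)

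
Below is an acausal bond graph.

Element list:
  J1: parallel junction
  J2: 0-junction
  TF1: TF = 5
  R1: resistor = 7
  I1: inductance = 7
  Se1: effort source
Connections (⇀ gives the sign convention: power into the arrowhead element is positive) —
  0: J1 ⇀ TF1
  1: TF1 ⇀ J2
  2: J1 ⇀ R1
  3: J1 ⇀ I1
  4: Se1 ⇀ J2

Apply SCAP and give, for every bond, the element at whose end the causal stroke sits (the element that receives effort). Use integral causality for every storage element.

b0 →J1
b1 →TF1
b2 →R1
b3 →I1
b4 →J2

β4 stroke→J2  (Se1 fixes effort; stroke away)
β1 stroke→TF1  (J2: bond 4 brought effort, rest push out)
β0 stroke→J1  (TF1 one-in-one-out from 1)
β2 stroke→R1  (J1 effort already set via bond 0)
β3 stroke→I1  (common-e at J1 fixed by 0)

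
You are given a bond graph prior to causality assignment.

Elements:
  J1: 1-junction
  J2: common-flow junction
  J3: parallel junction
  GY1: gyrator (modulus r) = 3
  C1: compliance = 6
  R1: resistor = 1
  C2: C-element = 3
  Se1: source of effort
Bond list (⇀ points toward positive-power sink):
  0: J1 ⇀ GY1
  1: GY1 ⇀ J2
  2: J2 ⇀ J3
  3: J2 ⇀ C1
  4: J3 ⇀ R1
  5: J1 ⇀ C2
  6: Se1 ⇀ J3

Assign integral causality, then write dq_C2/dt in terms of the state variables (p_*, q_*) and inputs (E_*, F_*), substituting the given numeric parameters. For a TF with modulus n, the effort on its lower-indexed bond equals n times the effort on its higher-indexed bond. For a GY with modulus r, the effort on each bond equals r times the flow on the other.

bond 6 stroke at J3  (Se1: effort source, stroke at far end)
bond 2 stroke at J2  (J3 effort already set via bond 6)
bond 4 stroke at R1  (J3 effort already set via bond 6)
bond 3 stroke at J2  (C1 integral (e out))
bond 1 stroke at GY1  (J2: last free bond brings flow in)
bond 0 stroke at GY1  (GY1 both-in/both-out from 1)
bond 5 stroke at J1  (common-f at J1 fixed by 0)

dq_C2/dt = E_Se1/3 + q_C1/18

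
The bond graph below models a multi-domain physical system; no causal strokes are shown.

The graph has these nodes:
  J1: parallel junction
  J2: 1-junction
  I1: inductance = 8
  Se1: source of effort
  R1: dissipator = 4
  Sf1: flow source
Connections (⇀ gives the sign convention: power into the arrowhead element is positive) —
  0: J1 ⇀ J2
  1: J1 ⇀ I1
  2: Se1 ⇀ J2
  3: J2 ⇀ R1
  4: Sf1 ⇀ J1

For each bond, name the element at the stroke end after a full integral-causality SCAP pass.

#2 →J2  (Se1 fixes effort; stroke away)
#4 →Sf1  (Sf1 fixes flow; stroke at Sf1)
#1 →I1  (I1 integral (f out))
#0 →J1  (only one effort-in slot at J1)
#3 →J2  (J2: bond 0 brought flow, rest push out)

β0 stroke at J1
β1 stroke at I1
β2 stroke at J2
β3 stroke at J2
β4 stroke at Sf1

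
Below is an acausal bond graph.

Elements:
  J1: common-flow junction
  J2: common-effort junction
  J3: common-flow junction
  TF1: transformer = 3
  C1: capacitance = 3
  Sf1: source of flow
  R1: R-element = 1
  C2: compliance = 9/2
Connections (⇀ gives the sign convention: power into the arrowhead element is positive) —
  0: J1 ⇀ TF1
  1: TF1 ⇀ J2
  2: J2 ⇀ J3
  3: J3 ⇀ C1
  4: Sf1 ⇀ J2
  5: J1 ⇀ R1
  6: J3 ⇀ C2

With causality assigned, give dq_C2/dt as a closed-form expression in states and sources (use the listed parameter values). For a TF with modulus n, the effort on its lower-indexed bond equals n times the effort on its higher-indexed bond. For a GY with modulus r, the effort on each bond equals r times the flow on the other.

bond 4 |Sf1  (Sf1 (Sf) sets flow on bond)
bond 3 |J3  (C1 outputs effort q/C1)
bond 6 |J3  (C2 outputs effort q/C2)
bond 2 |J2  (J3 needs exactly one f-in)
bond 1 |TF1  (0-jn J2 has e-setter on 2)
bond 0 |J1  (TF1 one-in-one-out from 1)
bond 5 |R1  (J1: last free bond brings flow in)

dq_C2/dt = F_Sf1 - 3*q_C1 - 2*q_C2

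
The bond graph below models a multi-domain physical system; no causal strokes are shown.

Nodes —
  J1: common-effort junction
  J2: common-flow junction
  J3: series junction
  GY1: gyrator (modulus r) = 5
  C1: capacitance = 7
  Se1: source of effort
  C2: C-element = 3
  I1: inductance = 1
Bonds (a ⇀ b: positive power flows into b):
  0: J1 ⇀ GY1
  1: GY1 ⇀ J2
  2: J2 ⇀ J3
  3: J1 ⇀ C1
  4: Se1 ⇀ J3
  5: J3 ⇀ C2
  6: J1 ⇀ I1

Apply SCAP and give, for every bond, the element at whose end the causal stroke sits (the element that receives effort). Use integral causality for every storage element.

bond 0 stroke→GY1
bond 1 stroke→GY1
bond 2 stroke→J2
bond 3 stroke→J1
bond 4 stroke→J3
bond 5 stroke→J3
bond 6 stroke→I1

β4 |J3  (Se1: effort source, stroke at far end)
β3 |J1  (C1: C, integral causality)
β0 |GY1  (J1: bond 3 brought effort, rest push out)
β6 |I1  (J1 effort already set via bond 3)
β1 |GY1  (GY GY1: same side as bond 0)
β2 |J2  (1-jn J2 has f-setter on 1)
β5 |J3  (J3: bond 2 brought flow, rest push out)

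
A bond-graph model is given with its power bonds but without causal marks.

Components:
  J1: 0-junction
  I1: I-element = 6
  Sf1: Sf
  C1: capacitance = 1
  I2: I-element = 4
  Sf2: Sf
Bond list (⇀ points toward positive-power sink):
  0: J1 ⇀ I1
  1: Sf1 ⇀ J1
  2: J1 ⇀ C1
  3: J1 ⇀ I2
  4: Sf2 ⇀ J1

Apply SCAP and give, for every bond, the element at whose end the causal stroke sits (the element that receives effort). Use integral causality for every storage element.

b0 |I1
b1 |Sf1
b2 |J1
b3 |I2
b4 |Sf2

β1 |Sf1  (source Sf1 imposes f)
β4 |Sf2  (Sf2 (Sf) sets flow on bond)
β0 |I1  (I1 outputs flow p/I1)
β2 |J1  (C1 integral (e out))
β3 |I2  (J1: bond 2 brought effort, rest push out)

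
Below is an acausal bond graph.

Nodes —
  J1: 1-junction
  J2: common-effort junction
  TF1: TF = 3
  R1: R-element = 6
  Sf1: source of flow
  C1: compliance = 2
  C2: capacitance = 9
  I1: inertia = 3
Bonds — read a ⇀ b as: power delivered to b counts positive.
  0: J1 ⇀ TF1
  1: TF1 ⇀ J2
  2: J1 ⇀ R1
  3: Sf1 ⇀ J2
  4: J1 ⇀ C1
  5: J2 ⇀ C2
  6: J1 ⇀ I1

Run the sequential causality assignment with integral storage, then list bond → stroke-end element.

β3 stroke at Sf1  (Sf1 (Sf) sets flow on bond)
β4 stroke at J1  (C1: C, integral causality)
β5 stroke at J2  (C2: C, integral causality)
β1 stroke at TF1  (common-e at J2 fixed by 5)
β0 stroke at J1  (TF1 one-in-one-out from 1)
β6 stroke at I1  (I1 integral (f out))
β2 stroke at J1  (1-jn J1 has f-setter on 6)

β0 stroke→J1
β1 stroke→TF1
β2 stroke→J1
β3 stroke→Sf1
β4 stroke→J1
β5 stroke→J2
β6 stroke→I1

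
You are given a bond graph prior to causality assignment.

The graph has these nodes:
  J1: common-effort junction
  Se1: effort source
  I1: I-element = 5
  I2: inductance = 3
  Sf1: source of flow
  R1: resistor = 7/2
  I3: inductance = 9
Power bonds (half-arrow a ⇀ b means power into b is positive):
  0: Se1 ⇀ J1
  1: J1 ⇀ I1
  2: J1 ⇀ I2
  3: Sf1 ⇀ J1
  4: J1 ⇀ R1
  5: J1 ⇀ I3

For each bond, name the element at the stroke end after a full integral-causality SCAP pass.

bond 0 stroke at J1
bond 1 stroke at I1
bond 2 stroke at I2
bond 3 stroke at Sf1
bond 4 stroke at R1
bond 5 stroke at I3

#0 stroke at J1  (Se1: effort source, stroke at far end)
#3 stroke at Sf1  (Sf1 (Sf) sets flow on bond)
#1 stroke at I1  (0-jn J1 has e-setter on 0)
#2 stroke at I2  (J1: bond 0 brought effort, rest push out)
#4 stroke at R1  (J1: bond 0 brought effort, rest push out)
#5 stroke at I3  (common-e at J1 fixed by 0)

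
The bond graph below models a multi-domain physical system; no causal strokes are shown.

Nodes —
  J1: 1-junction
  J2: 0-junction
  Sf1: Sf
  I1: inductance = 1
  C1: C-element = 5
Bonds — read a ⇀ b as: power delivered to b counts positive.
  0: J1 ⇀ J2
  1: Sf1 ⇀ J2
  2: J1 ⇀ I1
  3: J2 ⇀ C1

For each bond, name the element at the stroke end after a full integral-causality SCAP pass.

#0 |J1
#1 |Sf1
#2 |I1
#3 |J2

#1 stroke→Sf1  (Sf1 fixes flow; stroke at Sf1)
#2 stroke→I1  (prefer integral on I1)
#0 stroke→J1  (1-jn J1 has f-setter on 2)
#3 stroke→J2  (J2 needs exactly one e-in)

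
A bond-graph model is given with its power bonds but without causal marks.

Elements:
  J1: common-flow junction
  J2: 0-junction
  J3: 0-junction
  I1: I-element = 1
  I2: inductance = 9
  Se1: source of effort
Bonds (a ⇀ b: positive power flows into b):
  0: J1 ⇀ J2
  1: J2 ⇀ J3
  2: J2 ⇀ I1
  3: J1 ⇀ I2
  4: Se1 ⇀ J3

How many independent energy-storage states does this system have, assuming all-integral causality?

#4 stroke at J3  (source Se1 imposes e)
#1 stroke at J2  (J3 effort already set via bond 4)
#0 stroke at J1  (0-jn J2 has e-setter on 1)
#2 stroke at I1  (J2: bond 1 brought effort, rest push out)
#3 stroke at I2  (J1: last free bond brings flow in)

2  (I1, I2 all integral)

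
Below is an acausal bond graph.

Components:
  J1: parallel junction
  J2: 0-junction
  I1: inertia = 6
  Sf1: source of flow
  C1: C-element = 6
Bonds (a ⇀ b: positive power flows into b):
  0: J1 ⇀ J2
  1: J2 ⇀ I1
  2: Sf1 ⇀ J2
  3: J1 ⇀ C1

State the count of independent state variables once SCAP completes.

2  (C1, I1 all integral)

β2 |Sf1  (Sf1 fixes flow; stroke at Sf1)
β1 |I1  (I1 integral (f out))
β0 |J2  (only one effort-in slot at J2)
β3 |J1  (only one effort-in slot at J1)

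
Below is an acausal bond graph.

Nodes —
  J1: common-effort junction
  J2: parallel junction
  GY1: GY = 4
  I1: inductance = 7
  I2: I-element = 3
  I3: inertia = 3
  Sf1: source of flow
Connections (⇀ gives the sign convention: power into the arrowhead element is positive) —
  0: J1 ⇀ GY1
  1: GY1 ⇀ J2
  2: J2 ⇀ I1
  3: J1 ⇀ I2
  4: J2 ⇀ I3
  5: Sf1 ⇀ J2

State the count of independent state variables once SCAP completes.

b5 →Sf1  (source Sf1 imposes f)
b2 →I1  (I1 integral (f out))
b3 →I2  (prefer integral on I2)
b0 →J1  (closing 0-jn rule on J1)
b1 →J2  (GY1 both-in/both-out from 0)
b4 →I3  (J2 effort already set via bond 1)

3  (I1, I2, I3 all integral)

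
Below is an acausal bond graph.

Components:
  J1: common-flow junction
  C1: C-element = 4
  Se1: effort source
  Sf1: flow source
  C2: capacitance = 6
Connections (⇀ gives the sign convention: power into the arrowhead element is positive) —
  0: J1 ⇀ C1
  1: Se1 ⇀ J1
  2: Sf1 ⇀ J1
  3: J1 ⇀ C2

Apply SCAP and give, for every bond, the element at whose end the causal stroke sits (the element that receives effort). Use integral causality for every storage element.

β1 →J1  (Se1 fixes effort; stroke away)
β2 →Sf1  (Sf1 (Sf) sets flow on bond)
β0 →J1  (common-f at J1 fixed by 2)
β3 →J1  (1-jn J1 has f-setter on 2)

bond 0 →J1
bond 1 →J1
bond 2 →Sf1
bond 3 →J1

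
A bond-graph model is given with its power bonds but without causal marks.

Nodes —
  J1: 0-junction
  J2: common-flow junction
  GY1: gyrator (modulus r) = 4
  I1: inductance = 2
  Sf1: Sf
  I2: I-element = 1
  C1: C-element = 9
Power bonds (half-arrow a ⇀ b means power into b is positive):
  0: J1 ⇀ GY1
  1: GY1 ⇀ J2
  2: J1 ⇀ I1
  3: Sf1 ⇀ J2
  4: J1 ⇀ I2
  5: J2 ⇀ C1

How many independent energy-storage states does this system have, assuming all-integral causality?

#3 |Sf1  (source Sf1 imposes f)
#1 |J2  (1-jn J2 has f-setter on 3)
#5 |J2  (J2: bond 3 brought flow, rest push out)
#0 |J1  (through GY1, causality inverts; strokes same side of GY1)
#2 |I1  (J1 effort already set via bond 0)
#4 |I2  (common-e at J1 fixed by 0)

3  (C1, I1, I2 all integral)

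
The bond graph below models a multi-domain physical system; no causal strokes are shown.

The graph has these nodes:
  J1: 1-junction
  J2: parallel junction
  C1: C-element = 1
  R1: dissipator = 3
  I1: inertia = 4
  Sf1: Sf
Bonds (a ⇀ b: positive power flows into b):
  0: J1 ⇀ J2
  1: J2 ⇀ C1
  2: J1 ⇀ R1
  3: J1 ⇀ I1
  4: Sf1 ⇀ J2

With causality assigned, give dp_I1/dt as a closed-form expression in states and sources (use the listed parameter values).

b4 stroke at Sf1  (Sf1 (Sf) sets flow on bond)
b1 stroke at J2  (C1: C, integral causality)
b0 stroke at J1  (common-e at J2 fixed by 1)
b3 stroke at I1  (I1: I, integral causality)
b2 stroke at J1  (1-jn J1 has f-setter on 3)

dp_I1/dt = -3*p_I1/4 - q_C1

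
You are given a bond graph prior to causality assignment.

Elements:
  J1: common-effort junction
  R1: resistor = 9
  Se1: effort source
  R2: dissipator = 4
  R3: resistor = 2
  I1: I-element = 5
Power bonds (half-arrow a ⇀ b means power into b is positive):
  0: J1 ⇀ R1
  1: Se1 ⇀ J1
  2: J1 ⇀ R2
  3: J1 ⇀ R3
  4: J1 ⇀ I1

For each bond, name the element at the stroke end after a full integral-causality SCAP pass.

bond 0 →R1
bond 1 →J1
bond 2 →R2
bond 3 →R3
bond 4 →I1

bond 1 stroke→J1  (Se1: effort source, stroke at far end)
bond 0 stroke→R1  (0-jn J1 has e-setter on 1)
bond 2 stroke→R2  (J1: bond 1 brought effort, rest push out)
bond 3 stroke→R3  (J1 effort already set via bond 1)
bond 4 stroke→I1  (0-jn J1 has e-setter on 1)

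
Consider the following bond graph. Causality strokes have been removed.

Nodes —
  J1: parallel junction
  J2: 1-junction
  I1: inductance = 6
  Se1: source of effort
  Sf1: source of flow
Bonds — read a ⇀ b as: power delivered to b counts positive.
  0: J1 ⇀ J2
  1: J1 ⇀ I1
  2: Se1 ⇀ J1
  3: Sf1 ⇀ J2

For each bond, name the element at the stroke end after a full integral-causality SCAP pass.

β2 stroke at J1  (Se1 fixes effort; stroke away)
β3 stroke at Sf1  (source Sf1 imposes f)
β0 stroke at J2  (J1 effort already set via bond 2)
β1 stroke at I1  (0-jn J1 has e-setter on 2)

#0 |J2
#1 |I1
#2 |J1
#3 |Sf1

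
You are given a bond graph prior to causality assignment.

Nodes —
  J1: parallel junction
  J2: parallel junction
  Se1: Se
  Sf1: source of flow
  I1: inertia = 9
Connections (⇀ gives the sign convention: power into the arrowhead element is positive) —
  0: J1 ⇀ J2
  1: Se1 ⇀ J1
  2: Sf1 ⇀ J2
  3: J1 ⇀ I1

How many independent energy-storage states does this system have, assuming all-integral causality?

1  (I1 all integral)

bond 1 stroke→J1  (Se1: effort source, stroke at far end)
bond 2 stroke→Sf1  (Sf1: flow source, stroke at near end)
bond 0 stroke→J2  (common-e at J1 fixed by 1)
bond 3 stroke→I1  (J1 effort already set via bond 1)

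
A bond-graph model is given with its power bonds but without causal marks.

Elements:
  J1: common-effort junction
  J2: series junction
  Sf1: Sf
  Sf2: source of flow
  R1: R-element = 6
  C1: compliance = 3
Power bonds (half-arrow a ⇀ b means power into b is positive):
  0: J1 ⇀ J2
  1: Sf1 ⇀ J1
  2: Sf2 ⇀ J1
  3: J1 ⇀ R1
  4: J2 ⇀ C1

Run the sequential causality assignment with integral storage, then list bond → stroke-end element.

bond 0 →J1
bond 1 →Sf1
bond 2 →Sf2
bond 3 →R1
bond 4 →J2

β1 |Sf1  (Sf1 fixes flow; stroke at Sf1)
β2 |Sf2  (source Sf2 imposes f)
β4 |J2  (C1: C, integral causality)
β0 |J1  (closing 1-jn rule on J2)
β3 |R1  (J1 effort already set via bond 0)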